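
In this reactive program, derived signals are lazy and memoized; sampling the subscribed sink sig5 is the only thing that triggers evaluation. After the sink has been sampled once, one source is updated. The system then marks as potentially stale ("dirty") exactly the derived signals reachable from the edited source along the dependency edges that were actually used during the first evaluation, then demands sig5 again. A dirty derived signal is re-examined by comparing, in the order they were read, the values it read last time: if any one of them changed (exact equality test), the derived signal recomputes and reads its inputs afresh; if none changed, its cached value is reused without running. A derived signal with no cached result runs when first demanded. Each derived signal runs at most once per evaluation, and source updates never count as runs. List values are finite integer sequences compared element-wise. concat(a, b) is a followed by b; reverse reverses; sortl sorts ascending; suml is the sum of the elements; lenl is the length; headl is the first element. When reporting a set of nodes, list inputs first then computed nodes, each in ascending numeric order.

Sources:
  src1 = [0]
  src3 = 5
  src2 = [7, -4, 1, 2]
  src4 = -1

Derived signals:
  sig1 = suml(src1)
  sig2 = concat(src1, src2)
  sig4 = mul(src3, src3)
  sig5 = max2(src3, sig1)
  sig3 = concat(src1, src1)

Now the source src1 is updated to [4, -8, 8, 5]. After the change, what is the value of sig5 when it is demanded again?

First demand of the output computes:
  sig1 = suml([0]) = 0
  sig5 = max2(5, 0) = 5

After the edit, cleaning proceeds:
  sig1: a read changed (src1 [0]->[4, -8, 8, 5]) — executes, giving 9.
  sig5: a read changed (sig1 0->9) — executes, giving 9.

Demanding sig5 again yields 9.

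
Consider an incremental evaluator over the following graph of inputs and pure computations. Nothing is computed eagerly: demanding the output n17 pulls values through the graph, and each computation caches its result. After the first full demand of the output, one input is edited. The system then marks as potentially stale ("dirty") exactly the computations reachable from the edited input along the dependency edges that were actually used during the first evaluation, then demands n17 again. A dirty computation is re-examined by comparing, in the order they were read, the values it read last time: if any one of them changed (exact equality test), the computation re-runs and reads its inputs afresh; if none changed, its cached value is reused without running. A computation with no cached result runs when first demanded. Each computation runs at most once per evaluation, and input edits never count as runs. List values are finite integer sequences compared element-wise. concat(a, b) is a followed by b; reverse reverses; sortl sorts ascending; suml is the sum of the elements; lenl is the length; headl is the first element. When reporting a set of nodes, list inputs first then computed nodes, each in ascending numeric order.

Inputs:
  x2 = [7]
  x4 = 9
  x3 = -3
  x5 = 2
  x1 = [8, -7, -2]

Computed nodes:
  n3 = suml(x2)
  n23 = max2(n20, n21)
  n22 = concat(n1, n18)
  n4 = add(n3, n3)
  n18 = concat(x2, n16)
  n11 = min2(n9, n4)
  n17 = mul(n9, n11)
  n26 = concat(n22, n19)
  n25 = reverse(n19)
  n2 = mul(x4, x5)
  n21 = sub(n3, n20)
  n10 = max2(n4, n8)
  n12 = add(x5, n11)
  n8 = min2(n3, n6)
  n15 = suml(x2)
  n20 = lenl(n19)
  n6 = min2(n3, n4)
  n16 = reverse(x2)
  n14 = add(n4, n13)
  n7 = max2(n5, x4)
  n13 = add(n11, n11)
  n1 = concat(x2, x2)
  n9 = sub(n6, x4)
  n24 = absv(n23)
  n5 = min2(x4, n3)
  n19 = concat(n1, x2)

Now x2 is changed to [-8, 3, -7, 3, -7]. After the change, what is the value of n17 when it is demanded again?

n17 now evaluates to 1681.

Initial pass — values computed on the first demand:
  n3 = suml([7]) = 7
  n4 = add(7, 7) = 14
  n6 = min2(7, 14) = 7
  n9 = sub(7, 9) = -2
  n11 = min2(-2, 14) = -2
  n17 = mul(-2, -2) = 4

Second demand — change propagation:
  n3: re-runs because x2 [7]->[-8, 3, -7, 3, -7]; new result -16.
  n4: re-runs because n3 7->-16; n3 7->-16; new result -32.
  n6: re-runs because n3 7->-16; n4 14->-32; new result -32.
  n9: re-runs because n6 7->-32; new result -41.
  n11: re-runs because n9 -2->-41; n4 14->-32; new result -41.
  n17: re-runs because n9 -2->-41; n11 -2->-41; new result 1681.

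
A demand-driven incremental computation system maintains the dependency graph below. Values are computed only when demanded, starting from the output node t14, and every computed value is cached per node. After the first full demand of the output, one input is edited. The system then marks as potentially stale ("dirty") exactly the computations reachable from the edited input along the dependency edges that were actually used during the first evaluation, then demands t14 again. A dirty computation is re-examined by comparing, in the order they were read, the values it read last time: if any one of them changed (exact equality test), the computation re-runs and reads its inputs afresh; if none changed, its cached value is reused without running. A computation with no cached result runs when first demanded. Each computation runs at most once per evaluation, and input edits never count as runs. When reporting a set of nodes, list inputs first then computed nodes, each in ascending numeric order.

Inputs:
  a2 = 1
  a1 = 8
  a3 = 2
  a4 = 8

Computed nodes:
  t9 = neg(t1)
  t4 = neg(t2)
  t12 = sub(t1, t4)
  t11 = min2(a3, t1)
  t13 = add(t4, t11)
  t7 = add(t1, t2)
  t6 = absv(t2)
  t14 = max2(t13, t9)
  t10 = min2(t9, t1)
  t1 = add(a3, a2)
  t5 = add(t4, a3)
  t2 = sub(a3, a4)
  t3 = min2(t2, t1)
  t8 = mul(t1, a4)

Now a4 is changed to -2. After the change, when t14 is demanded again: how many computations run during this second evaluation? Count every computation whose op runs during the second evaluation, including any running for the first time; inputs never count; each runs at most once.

First evaluation (everything demanded from the output):
  t1 = add(2, 1) = 3
  t2 = sub(2, 8) = -6
  t4 = neg(-6) = 6
  t9 = neg(3) = -3
  t11 = min2(2, 3) = 2
  t13 = add(6, 2) = 8
  t14 = max2(8, -3) = 8

Propagation after the edit:
  t2: runs — a4 8->-2; result 4.
  t4: runs — t2 -6->4; result -4.
  t13: runs — t4 6->-4; result -2.
  t14: runs — t13 8->-2; result -2.

Computations that run: t2, t4, t13, t14 — 4 in total.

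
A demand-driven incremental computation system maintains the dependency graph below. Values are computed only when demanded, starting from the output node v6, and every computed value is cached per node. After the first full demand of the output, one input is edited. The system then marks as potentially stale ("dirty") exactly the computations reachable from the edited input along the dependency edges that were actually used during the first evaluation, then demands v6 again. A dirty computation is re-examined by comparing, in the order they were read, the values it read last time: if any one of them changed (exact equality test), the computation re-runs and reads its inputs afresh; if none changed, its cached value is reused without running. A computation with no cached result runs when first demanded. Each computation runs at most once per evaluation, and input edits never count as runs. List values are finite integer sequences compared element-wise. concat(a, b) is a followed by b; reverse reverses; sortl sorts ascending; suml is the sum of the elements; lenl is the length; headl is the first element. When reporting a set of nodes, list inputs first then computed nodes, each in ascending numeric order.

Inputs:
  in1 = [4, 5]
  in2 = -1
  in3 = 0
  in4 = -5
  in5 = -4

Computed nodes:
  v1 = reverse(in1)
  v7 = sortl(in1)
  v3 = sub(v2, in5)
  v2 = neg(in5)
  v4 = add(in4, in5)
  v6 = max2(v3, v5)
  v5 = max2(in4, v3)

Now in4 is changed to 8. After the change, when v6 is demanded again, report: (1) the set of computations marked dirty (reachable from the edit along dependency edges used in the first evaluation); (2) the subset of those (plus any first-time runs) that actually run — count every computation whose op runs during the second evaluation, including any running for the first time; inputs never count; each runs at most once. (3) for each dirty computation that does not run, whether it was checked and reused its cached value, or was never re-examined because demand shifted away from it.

Marked dirty: v5, v6.
Computations that run: v5 — 1 in total.
Checked but reused from cache: v6.
Key observation: the change is absorbed at v5 — it re-runs but produces the same value, and the output's value is unchanged.

First evaluation (everything demanded from the output):
  v2 = neg(-4) = 4
  v3 = sub(4, -4) = 8
  v5 = max2(-5, 8) = 8
  v6 = max2(8, 8) = 8

Propagation after the edit:
  v5: runs — in4 -5->8; result 8 (same value as before).
  v6: checked — values it read are unchanged (v3 unchanged, v5 unchanged); reused cached 8 without running.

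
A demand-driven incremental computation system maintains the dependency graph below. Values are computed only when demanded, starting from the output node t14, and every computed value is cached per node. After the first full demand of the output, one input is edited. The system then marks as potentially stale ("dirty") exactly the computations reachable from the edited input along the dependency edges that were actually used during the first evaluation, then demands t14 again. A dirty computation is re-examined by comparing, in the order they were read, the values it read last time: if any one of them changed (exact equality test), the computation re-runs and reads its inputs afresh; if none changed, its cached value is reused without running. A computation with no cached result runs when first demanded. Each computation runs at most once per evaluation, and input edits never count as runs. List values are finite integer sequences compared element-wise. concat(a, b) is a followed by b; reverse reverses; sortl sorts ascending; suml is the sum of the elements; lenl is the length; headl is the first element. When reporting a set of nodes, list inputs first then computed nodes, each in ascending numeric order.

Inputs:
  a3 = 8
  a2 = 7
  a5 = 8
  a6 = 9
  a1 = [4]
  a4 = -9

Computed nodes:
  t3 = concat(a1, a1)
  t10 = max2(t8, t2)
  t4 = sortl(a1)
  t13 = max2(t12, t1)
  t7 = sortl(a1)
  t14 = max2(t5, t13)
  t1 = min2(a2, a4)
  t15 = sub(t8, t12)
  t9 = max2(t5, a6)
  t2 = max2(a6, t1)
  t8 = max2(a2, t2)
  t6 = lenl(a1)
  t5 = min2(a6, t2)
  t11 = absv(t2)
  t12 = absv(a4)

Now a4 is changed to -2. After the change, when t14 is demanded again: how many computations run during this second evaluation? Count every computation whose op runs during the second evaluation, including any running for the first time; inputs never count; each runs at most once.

First evaluation (everything demanded from the output):
  t1 = min2(7, -9) = -9
  t2 = max2(9, -9) = 9
  t5 = min2(9, 9) = 9
  t12 = absv(-9) = 9
  t13 = max2(9, -9) = 9
  t14 = max2(9, 9) = 9

Propagation after the edit:
  t1: runs — a4 -9->-2; result -2.
  t2: runs — t1 -9->-2; result 9 (same value as before).
  t5: checked — values it read are unchanged (a6 unchanged, t2 unchanged); reused cached 9 without running.
  t12: runs — a4 -9->-2; result 2.
  t13: runs — t12 9->2; t1 -9->-2; result 2.
  t14: runs — t13 9->2; result 9 (same value as before).

Key observation: the cutoff stops propagation at t5 — its inputs' values are unchanged, so it reuses its cache.

Computations that run: t1, t2, t12, t13, t14 — 5 in total.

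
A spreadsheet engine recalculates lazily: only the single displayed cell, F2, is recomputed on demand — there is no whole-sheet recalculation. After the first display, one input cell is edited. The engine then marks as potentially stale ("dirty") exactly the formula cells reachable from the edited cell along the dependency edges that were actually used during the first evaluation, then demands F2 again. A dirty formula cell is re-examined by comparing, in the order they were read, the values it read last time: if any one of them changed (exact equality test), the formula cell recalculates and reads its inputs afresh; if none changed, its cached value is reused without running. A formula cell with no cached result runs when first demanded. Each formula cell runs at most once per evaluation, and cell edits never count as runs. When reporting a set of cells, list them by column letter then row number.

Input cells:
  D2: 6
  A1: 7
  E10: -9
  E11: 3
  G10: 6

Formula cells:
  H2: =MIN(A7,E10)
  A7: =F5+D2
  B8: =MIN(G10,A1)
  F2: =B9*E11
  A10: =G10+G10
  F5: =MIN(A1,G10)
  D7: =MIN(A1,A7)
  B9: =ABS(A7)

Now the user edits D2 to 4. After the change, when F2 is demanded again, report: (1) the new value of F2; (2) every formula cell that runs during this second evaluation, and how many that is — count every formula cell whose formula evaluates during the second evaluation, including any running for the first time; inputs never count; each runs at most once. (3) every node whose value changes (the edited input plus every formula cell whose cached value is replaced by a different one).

First evaluation (everything demanded from the output):
  F5 = MIN(7, 6) = 6
  A7 = 6 + 6 = 12
  B9 = ABS(12) = 12
  F2 = 12 * 3 = 36

Propagation after the edit:
  A7: runs — D2 6->4; result 10.
  B9: runs — A7 12->10; result 10.
  F2: runs — B9 12->10; result 30.

New value of F2: 30.
Formula cells that run: A7, B9, F2 — 3 in total.
Values that change: A7, B9, D2, F2.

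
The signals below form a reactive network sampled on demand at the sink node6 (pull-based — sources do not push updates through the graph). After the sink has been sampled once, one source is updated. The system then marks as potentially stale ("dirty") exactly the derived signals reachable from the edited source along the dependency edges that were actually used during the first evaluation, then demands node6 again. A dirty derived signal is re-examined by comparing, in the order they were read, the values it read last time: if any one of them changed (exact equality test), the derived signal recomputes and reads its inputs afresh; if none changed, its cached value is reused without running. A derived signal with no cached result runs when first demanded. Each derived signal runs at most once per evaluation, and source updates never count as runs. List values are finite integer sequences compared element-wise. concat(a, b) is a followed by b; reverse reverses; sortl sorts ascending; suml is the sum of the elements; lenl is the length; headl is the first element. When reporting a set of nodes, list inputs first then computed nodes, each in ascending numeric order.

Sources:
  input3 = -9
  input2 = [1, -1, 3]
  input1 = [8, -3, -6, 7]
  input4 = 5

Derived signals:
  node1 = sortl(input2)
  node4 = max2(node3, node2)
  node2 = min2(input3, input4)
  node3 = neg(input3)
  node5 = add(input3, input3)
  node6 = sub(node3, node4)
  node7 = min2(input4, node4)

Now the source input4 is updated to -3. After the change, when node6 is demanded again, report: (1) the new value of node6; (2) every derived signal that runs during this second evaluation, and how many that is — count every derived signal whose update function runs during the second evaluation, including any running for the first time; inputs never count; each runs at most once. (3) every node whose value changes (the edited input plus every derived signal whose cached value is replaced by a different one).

node6 now evaluates to 0.
Run set: node2 (1 run).
Changed values: input4.
The important point: node2 recomputes to an identical value, and the output ends up unchanged.

Initial pass — values computed on the first demand:
  node2 = min2(-9, 5) = -9
  node3 = neg(-9) = 9
  node4 = max2(9, -9) = 9
  node6 = sub(9, 9) = 0

Second demand — change propagation:
  node2: re-runs because input4 5->-3; new result -9 (unchanged).
  node4: re-examined; everything it read last time is the same (node3 unchanged, node2 unchanged) — cache 9 kept, no run.
  node6: re-examined; everything it read last time is the same (node3 unchanged, node4 unchanged) — cache 0 kept, no run.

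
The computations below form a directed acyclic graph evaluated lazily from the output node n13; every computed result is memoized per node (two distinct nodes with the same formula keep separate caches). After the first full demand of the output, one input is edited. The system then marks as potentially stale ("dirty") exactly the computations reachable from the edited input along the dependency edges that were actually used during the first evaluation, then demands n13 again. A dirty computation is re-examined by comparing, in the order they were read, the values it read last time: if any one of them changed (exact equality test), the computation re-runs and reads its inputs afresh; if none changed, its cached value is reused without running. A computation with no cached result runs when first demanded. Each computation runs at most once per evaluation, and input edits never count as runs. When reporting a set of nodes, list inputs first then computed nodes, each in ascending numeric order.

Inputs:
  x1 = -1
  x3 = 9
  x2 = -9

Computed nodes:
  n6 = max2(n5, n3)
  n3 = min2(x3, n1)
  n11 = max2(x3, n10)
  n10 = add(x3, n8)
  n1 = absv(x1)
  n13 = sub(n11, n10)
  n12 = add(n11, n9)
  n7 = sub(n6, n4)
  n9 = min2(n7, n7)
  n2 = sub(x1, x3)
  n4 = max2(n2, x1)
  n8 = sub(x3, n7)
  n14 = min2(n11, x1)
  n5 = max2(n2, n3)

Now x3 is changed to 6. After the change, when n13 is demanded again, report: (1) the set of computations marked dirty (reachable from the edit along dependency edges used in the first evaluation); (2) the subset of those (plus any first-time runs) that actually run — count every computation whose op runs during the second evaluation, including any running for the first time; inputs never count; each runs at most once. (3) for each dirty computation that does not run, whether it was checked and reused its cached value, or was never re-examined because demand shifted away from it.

First demand of the output computes:
  n1 = absv(-1) = 1
  n2 = sub(-1, 9) = -10
  n3 = min2(9, 1) = 1
  n4 = max2(-10, -1) = -1
  n5 = max2(-10, 1) = 1
  n6 = max2(1, 1) = 1
  n7 = sub(1, -1) = 2
  n8 = sub(9, 2) = 7
  n10 = add(9, 7) = 16
  n11 = max2(9, 16) = 16
  n13 = sub(16, 16) = 0

After the edit, cleaning proceeds:
  n2: a read changed (x3 9->6) — executes, giving -7.
  n3: a read changed (x3 9->6) — executes, giving 1 — identical to its old value.
  n4: a read changed (n2 -10->-7) — executes, giving -1 — identical to its old value.
  n5: a read changed (n2 -10->-7) — executes, giving 1 — identical to its old value.
  n6: dirty, but its reads are unchanged (n5 unchanged, n3 unchanged); cached 1 stands.
  n7: dirty, but its reads are unchanged (n6 unchanged, n4 unchanged); cached 2 stands.
  n8: a read changed (x3 9->6) — executes, giving 4.
  n10: a read changed (x3 9->6; n8 7->4) — executes, giving 10.
  n11: a read changed (x3 9->6; n10 16->10) — executes, giving 10.
  n13: a read changed (n11 16->10; n10 16->10) — executes, giving 0 — identical to its old value.

Note where the cutoff bites: n6 is checked, finds nothing changed, and keeps its cache.

The edit dirties: n2, n3, n4, n5, n6, n7, n8, n10, n11, n13.
8 computations run: n2, n3, n4, n5, n8, n10, n11, n13.
Cache hits after checking: n6, n7.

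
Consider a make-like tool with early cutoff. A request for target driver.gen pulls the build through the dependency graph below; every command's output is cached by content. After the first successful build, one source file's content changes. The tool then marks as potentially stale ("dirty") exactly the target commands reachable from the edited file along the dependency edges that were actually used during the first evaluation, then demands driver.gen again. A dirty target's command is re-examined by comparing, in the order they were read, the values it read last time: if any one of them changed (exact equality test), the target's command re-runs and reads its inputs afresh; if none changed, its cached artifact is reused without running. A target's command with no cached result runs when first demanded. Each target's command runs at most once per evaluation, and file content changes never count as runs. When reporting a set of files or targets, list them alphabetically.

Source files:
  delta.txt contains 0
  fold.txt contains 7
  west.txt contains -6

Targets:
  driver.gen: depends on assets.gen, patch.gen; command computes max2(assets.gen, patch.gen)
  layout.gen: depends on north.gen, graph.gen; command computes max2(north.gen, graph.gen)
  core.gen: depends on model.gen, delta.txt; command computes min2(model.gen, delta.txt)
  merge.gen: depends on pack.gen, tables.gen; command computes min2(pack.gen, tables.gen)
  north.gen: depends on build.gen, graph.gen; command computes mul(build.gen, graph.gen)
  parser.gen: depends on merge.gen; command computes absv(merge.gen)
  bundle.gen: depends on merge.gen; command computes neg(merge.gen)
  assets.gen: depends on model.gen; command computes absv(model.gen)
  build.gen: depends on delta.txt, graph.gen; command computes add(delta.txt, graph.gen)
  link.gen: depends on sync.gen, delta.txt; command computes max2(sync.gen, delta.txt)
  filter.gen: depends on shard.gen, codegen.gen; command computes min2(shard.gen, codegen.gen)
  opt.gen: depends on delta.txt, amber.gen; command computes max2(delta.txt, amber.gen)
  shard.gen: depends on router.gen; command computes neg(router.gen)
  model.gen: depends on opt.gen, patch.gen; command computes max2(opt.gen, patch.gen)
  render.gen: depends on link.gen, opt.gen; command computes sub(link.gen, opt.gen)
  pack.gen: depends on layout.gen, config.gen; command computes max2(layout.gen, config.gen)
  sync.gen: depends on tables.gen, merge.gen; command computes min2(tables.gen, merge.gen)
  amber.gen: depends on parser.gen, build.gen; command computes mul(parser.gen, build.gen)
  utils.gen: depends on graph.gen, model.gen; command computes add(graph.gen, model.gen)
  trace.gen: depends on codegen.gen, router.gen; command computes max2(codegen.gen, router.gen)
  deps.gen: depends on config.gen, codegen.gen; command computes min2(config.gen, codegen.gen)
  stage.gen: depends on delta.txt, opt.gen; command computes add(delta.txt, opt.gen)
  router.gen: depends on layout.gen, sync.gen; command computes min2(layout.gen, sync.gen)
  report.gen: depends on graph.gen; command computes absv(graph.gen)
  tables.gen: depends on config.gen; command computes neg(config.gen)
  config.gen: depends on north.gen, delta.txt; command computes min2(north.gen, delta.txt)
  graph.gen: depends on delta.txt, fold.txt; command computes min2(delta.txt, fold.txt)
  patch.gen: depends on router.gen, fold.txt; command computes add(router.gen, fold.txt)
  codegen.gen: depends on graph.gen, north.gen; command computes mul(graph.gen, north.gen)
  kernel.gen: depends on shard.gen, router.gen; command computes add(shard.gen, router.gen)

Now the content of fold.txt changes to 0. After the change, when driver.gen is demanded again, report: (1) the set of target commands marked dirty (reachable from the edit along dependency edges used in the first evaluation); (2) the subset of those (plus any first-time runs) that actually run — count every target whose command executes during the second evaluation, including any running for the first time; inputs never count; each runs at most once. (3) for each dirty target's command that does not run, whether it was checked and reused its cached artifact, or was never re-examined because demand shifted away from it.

The edit dirties: amber.gen, assets.gen, build.gen, config.gen, driver.gen, graph.gen, layout.gen, merge.gen, model.gen, north.gen, opt.gen, pack.gen, parser.gen, patch.gen, router.gen, sync.gen, tables.gen.
5 target commands run: assets.gen, driver.gen, graph.gen, model.gen, patch.gen.
Cache hits after checking: amber.gen, build.gen, config.gen, layout.gen, merge.gen, north.gen, opt.gen, pack.gen, parser.gen, router.gen, sync.gen, tables.gen.
Note where the cutoff bites: build.gen is checked, finds nothing changed, and keeps its cache.

First demand of the output computes:
  graph.gen = min2(0, 7) = 0
  build.gen = add(0, 0) = 0
  north.gen = mul(0, 0) = 0
  config.gen = min2(0, 0) = 0
  layout.gen = max2(0, 0) = 0
  pack.gen = max2(0, 0) = 0
  tables.gen = neg(0) = 0
  merge.gen = min2(0, 0) = 0
  parser.gen = absv(0) = 0
  amber.gen = mul(0, 0) = 0
  opt.gen = max2(0, 0) = 0
  sync.gen = min2(0, 0) = 0
  router.gen = min2(0, 0) = 0
  patch.gen = add(0, 7) = 7
  model.gen = max2(0, 7) = 7
  assets.gen = absv(7) = 7
  driver.gen = max2(7, 7) = 7

After the edit, cleaning proceeds:
  graph.gen: a read changed (fold.txt 7->0) — executes, giving 0 — identical to its old value.
  build.gen: dirty, but its reads are unchanged (delta.txt unchanged, graph.gen unchanged); cached 0 stands.
  north.gen: dirty, but its reads are unchanged (build.gen unchanged, graph.gen unchanged); cached 0 stands.
  config.gen: dirty, but its reads are unchanged (north.gen unchanged, delta.txt unchanged); cached 0 stands.
  layout.gen: dirty, but its reads are unchanged (north.gen unchanged, graph.gen unchanged); cached 0 stands.
  pack.gen: dirty, but its reads are unchanged (layout.gen unchanged, config.gen unchanged); cached 0 stands.
  tables.gen: dirty, but its reads are unchanged (config.gen unchanged); cached 0 stands.
  merge.gen: dirty, but its reads are unchanged (pack.gen unchanged, tables.gen unchanged); cached 0 stands.
  parser.gen: dirty, but its reads are unchanged (merge.gen unchanged); cached 0 stands.
  amber.gen: dirty, but its reads are unchanged (parser.gen unchanged, build.gen unchanged); cached 0 stands.
  opt.gen: dirty, but its reads are unchanged (delta.txt unchanged, amber.gen unchanged); cached 0 stands.
  sync.gen: dirty, but its reads are unchanged (tables.gen unchanged, merge.gen unchanged); cached 0 stands.
  router.gen: dirty, but its reads are unchanged (layout.gen unchanged, sync.gen unchanged); cached 0 stands.
  patch.gen: a read changed (fold.txt 7->0) — executes, giving 0.
  model.gen: a read changed (patch.gen 7->0) — executes, giving 0.
  assets.gen: a read changed (model.gen 7->0) — executes, giving 0.
  driver.gen: a read changed (assets.gen 7->0; patch.gen 7->0) — executes, giving 0.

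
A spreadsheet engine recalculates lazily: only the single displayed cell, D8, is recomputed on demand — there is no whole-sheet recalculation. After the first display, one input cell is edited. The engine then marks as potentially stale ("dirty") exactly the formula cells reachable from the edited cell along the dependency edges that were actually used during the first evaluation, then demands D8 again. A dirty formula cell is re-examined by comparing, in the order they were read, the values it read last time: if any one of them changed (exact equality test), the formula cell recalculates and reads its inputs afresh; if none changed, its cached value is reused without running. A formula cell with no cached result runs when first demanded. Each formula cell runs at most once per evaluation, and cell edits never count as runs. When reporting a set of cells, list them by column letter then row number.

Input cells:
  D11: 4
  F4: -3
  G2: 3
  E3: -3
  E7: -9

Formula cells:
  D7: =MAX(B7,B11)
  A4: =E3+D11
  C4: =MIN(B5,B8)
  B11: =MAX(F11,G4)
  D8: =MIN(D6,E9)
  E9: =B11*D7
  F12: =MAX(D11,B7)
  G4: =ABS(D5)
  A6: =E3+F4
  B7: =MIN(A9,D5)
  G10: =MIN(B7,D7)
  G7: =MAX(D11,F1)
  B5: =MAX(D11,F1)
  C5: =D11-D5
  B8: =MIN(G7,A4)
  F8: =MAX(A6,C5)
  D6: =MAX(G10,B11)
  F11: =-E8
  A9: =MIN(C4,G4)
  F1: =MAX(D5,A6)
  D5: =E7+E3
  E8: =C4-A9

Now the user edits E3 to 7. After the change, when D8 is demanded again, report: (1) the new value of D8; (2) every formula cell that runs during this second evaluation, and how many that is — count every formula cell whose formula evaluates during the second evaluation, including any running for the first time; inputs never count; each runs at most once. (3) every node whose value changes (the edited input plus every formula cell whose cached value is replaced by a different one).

New value of D8: 2.
Formula cells that run: A4, A6, A9, B5, B7, B8, B11, C4, D5, D6, D7, D8, E8, E9, F1, F11, G4, G7, G10 — 19 in total.
Values that change: A4, A6, A9, B7, B8, B11, C4, D5, D6, D7, D8, E3, E8, E9, F1, F11, G4, G10.

First evaluation (everything demanded from the output):
  A4 = -3 + 4 = 1
  A6 = -3 + -3 = -6
  D5 = -9 + -3 = -12
  F1 = MAX(-12, -6) = -6
  B5 = MAX(4, -6) = 4
  G4 = ABS(-12) = 12
  G7 = MAX(4, -6) = 4
  B8 = MIN(4, 1) = 1
  C4 = MIN(4, 1) = 1
  A9 = MIN(1, 12) = 1
  B7 = MIN(1, -12) = -12
  E8 = 1 - 1 = 0
  F11 = -(0) = 0
  B11 = MAX(0, 12) = 12
  D7 = MAX(-12, 12) = 12
  E9 = 12 * 12 = 144
  G10 = MIN(-12, 12) = -12
  D6 = MAX(-12, 12) = 12
  D8 = MIN(12, 144) = 12

Propagation after the edit:
  A4: runs — E3 -3->7; result 11.
  A6: runs — E3 -3->7; result 4.
  D5: runs — E3 -3->7; result -2.
  F1: runs — D5 -12->-2; A6 -6->4; result 4.
  B5: runs — F1 -6->4; result 4 (same value as before).
  G4: runs — D5 -12->-2; result 2.
  G7: runs — F1 -6->4; result 4 (same value as before).
  B8: runs — A4 1->11; result 4.
  C4: runs — B8 1->4; result 4.
  A9: runs — C4 1->4; G4 12->2; result 2.
  B7: runs — A9 1->2; D5 -12->-2; result -2.
  E8: runs — C4 1->4; A9 1->2; result 2.
  F11: runs — E8 0->2; result -2.
  B11: runs — F11 0->-2; G4 12->2; result 2.
  D7: runs — B7 -12->-2; B11 12->2; result 2.
  E9: runs — B11 12->2; D7 12->2; result 4.
  G10: runs — B7 -12->-2; D7 12->2; result -2.
  D6: runs — G10 -12->-2; B11 12->2; result 2.
  D8: runs — D6 12->2; E9 144->4; result 2.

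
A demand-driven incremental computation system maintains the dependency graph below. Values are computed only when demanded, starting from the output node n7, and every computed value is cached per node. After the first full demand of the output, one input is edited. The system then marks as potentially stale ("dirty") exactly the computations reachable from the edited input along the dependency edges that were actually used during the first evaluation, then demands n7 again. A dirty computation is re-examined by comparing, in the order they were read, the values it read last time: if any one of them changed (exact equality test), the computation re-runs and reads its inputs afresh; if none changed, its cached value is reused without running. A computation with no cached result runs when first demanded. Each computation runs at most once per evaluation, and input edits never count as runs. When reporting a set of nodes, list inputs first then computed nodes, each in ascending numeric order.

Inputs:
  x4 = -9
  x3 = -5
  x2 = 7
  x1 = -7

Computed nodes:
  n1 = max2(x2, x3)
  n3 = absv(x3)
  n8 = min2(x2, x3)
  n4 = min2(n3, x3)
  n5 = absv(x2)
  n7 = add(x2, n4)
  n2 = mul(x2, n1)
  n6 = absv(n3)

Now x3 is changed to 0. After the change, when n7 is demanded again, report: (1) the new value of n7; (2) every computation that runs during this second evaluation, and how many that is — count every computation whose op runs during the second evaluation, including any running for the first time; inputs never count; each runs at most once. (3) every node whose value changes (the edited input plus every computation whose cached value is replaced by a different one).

First evaluation (everything demanded from the output):
  n3 = absv(-5) = 5
  n4 = min2(5, -5) = -5
  n7 = add(7, -5) = 2

Propagation after the edit:
  n3: runs — x3 -5->0; result 0.
  n4: runs — n3 5->0; x3 -5->0; result 0.
  n7: runs — n4 -5->0; result 7.

New value of n7: 7.
Computations that run: n3, n4, n7 — 3 in total.
Values that change: x3, n3, n4, n7.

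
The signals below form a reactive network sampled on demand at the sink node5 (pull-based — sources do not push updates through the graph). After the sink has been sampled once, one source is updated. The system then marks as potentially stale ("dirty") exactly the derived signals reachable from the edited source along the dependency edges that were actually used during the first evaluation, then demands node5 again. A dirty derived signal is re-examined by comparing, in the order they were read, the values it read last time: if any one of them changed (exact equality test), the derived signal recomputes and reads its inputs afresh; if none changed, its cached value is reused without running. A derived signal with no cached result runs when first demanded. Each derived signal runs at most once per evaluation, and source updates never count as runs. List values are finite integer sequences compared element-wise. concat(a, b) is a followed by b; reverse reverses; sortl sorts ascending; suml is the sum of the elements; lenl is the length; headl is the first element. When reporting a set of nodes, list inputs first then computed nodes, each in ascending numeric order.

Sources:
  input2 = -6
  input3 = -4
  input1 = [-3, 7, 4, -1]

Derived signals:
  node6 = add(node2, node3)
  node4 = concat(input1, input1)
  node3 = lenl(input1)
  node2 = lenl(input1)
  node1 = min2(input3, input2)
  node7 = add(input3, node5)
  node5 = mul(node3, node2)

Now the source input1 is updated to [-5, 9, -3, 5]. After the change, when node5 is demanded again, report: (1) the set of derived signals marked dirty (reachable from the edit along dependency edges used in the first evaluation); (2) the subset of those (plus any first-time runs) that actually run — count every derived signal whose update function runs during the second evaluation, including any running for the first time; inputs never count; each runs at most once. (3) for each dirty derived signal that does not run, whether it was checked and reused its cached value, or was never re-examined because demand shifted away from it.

Initial pass — values computed on the first demand:
  node2 = lenl([-3, 7, 4, -1]) = 4
  node3 = lenl([-3, 7, 4, -1]) = 4
  node5 = mul(4, 4) = 16

Second demand — change propagation:
  node2: re-runs because input1 [-3, 7, 4, -1]->[-5, 9, -3, 5]; new result 4 (unchanged).
  node3: re-runs because input1 [-3, 7, 4, -1]->[-5, 9, -3, 5]; new result 4 (unchanged).
  node5: re-examined; everything it read last time is the same (node3 unchanged, node2 unchanged) — cache 16 kept, no run.

The important point: at node5 every value read last time is unchanged, so the dirty flag clears without a run.

Dirty set: node2, node3, node5.
Run set: node2, node3 (2 run).
Re-examined without running (cache reused): node5.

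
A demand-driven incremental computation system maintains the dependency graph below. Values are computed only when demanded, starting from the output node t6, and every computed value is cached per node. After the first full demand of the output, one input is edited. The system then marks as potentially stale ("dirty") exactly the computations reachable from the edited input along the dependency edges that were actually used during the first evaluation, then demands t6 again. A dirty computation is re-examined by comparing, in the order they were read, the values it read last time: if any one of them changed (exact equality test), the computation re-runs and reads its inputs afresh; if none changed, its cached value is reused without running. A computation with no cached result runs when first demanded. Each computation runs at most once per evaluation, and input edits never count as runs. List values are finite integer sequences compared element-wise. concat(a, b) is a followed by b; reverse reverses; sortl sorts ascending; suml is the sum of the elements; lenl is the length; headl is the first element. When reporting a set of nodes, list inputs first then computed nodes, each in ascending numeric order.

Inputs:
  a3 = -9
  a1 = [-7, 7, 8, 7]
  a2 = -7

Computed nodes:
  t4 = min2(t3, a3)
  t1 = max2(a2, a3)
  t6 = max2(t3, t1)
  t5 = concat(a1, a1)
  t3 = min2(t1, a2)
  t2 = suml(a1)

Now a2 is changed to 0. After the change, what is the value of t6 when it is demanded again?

New value of t6: 0.

First evaluation (everything demanded from the output):
  t1 = max2(-7, -9) = -7
  t3 = min2(-7, -7) = -7
  t6 = max2(-7, -7) = -7

Propagation after the edit:
  t1: runs — a2 -7->0; result 0.
  t3: runs — t1 -7->0; a2 -7->0; result 0.
  t6: runs — t3 -7->0; t1 -7->0; result 0.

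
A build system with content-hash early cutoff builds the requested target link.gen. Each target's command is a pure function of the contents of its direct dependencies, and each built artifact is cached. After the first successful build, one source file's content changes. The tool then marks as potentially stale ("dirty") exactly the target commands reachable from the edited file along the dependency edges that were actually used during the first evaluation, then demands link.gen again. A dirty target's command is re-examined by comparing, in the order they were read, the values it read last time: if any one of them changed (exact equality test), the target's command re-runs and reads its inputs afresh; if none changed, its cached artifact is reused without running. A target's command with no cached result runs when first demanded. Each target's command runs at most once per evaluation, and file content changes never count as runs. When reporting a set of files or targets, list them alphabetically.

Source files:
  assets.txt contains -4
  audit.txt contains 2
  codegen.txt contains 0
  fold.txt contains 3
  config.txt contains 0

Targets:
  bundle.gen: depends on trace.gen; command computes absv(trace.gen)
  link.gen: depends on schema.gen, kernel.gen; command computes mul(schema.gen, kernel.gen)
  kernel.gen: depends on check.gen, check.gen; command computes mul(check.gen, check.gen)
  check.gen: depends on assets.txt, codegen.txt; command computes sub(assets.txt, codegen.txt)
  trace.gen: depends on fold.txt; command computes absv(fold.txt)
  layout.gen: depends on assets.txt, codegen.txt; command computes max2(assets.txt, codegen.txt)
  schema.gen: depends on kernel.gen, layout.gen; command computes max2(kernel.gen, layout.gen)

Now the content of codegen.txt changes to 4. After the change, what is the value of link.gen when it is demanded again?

New value of link.gen: 4096.

First evaluation (everything demanded from the output):
  check.gen = sub(-4, 0) = -4
  kernel.gen = mul(-4, -4) = 16
  layout.gen = max2(-4, 0) = 0
  schema.gen = max2(16, 0) = 16
  link.gen = mul(16, 16) = 256

Propagation after the edit:
  check.gen: runs — codegen.txt 0->4; result -8.
  kernel.gen: runs — check.gen -4->-8; check.gen -4->-8; result 64.
  layout.gen: runs — codegen.txt 0->4; result 4.
  schema.gen: runs — kernel.gen 16->64; layout.gen 0->4; result 64.
  link.gen: runs — schema.gen 16->64; kernel.gen 16->64; result 4096.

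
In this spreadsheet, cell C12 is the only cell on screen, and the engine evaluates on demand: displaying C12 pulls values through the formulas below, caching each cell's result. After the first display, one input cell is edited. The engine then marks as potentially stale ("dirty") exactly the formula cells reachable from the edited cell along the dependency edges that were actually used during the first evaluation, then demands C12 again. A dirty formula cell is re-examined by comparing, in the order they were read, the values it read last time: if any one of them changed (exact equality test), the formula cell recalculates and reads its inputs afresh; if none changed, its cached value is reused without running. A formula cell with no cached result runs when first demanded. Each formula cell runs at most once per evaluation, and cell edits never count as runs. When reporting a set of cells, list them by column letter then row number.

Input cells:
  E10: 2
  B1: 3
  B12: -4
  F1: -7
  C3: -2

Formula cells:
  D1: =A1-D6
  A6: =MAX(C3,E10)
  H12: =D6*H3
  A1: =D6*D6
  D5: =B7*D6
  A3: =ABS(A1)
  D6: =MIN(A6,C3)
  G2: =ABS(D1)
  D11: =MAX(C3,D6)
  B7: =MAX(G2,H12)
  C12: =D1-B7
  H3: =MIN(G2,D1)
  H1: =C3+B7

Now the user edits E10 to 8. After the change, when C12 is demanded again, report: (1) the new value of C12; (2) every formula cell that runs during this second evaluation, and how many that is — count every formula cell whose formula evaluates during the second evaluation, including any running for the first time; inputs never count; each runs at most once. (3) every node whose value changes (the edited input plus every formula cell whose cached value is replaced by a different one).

C12 now evaluates to 0.
Run set: A6, D6 (2 run).
Changed values: A6, E10.
The important point: D6 recomputes to an identical value, and the output ends up unchanged.

Initial pass — values computed on the first demand:
  A6 = MAX(-2, 2) = 2
  D6 = MIN(2, -2) = -2
  A1 = -2 * -2 = 4
  D1 = 4 - -2 = 6
  G2 = ABS(6) = 6
  H3 = MIN(6, 6) = 6
  H12 = -2 * 6 = -12
  B7 = MAX(6, -12) = 6
  C12 = 6 - 6 = 0

Second demand — change propagation:
  A6: re-runs because E10 2->8; new result 8.
  D6: re-runs because A6 2->8; new result -2 (unchanged).
  A1: re-examined; everything it read last time is the same (D6 unchanged, D6 unchanged) — cache 4 kept, no run.
  D1: re-examined; everything it read last time is the same (A1 unchanged, D6 unchanged) — cache 6 kept, no run.
  G2: re-examined; everything it read last time is the same (D1 unchanged) — cache 6 kept, no run.
  H3: re-examined; everything it read last time is the same (G2 unchanged, D1 unchanged) — cache 6 kept, no run.
  H12: re-examined; everything it read last time is the same (D6 unchanged, H3 unchanged) — cache -12 kept, no run.
  B7: re-examined; everything it read last time is the same (G2 unchanged, H12 unchanged) — cache 6 kept, no run.
  C12: re-examined; everything it read last time is the same (D1 unchanged, B7 unchanged) — cache 0 kept, no run.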